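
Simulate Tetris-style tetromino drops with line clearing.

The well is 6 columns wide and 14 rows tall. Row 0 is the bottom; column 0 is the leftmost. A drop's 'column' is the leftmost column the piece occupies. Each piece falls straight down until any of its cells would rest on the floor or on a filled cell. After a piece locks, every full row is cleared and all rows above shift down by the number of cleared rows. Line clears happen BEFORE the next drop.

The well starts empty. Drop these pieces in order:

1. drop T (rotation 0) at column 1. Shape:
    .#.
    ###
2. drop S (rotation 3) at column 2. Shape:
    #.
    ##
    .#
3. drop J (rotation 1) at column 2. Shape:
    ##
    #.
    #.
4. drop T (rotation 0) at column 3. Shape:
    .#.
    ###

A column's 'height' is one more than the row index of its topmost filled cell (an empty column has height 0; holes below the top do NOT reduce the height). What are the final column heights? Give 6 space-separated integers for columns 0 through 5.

Answer: 0 1 7 8 9 8

Derivation:
Drop 1: T rot0 at col 1 lands with bottom-row=0; cleared 0 line(s) (total 0); column heights now [0 1 2 1 0 0], max=2
Drop 2: S rot3 at col 2 lands with bottom-row=1; cleared 0 line(s) (total 0); column heights now [0 1 4 3 0 0], max=4
Drop 3: J rot1 at col 2 lands with bottom-row=4; cleared 0 line(s) (total 0); column heights now [0 1 7 7 0 0], max=7
Drop 4: T rot0 at col 3 lands with bottom-row=7; cleared 0 line(s) (total 0); column heights now [0 1 7 8 9 8], max=9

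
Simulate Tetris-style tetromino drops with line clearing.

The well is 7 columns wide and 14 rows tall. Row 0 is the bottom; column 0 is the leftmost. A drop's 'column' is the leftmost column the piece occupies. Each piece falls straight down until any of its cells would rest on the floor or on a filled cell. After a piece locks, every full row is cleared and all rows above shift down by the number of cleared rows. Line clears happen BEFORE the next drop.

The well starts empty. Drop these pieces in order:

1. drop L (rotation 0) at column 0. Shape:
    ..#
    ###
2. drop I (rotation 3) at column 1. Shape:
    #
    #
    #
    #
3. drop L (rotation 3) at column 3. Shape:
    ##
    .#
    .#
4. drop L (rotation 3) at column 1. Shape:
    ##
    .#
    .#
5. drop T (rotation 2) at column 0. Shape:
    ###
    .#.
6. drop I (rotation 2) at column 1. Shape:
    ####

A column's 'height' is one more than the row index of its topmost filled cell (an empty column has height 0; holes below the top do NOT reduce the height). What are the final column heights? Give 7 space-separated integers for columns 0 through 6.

Drop 1: L rot0 at col 0 lands with bottom-row=0; cleared 0 line(s) (total 0); column heights now [1 1 2 0 0 0 0], max=2
Drop 2: I rot3 at col 1 lands with bottom-row=1; cleared 0 line(s) (total 0); column heights now [1 5 2 0 0 0 0], max=5
Drop 3: L rot3 at col 3 lands with bottom-row=0; cleared 0 line(s) (total 0); column heights now [1 5 2 3 3 0 0], max=5
Drop 4: L rot3 at col 1 lands with bottom-row=3; cleared 0 line(s) (total 0); column heights now [1 6 6 3 3 0 0], max=6
Drop 5: T rot2 at col 0 lands with bottom-row=6; cleared 0 line(s) (total 0); column heights now [8 8 8 3 3 0 0], max=8
Drop 6: I rot2 at col 1 lands with bottom-row=8; cleared 0 line(s) (total 0); column heights now [8 9 9 9 9 0 0], max=9

Answer: 8 9 9 9 9 0 0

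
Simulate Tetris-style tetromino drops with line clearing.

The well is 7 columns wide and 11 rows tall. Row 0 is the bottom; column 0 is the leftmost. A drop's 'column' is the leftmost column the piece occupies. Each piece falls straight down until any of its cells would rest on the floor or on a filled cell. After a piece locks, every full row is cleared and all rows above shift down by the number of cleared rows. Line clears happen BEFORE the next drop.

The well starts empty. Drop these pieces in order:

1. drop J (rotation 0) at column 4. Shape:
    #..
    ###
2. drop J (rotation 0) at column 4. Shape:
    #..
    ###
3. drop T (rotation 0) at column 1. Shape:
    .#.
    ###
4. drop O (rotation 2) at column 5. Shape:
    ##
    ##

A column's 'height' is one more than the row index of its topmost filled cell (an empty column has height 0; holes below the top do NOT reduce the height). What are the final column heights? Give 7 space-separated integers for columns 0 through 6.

Answer: 0 1 2 1 4 5 5

Derivation:
Drop 1: J rot0 at col 4 lands with bottom-row=0; cleared 0 line(s) (total 0); column heights now [0 0 0 0 2 1 1], max=2
Drop 2: J rot0 at col 4 lands with bottom-row=2; cleared 0 line(s) (total 0); column heights now [0 0 0 0 4 3 3], max=4
Drop 3: T rot0 at col 1 lands with bottom-row=0; cleared 0 line(s) (total 0); column heights now [0 1 2 1 4 3 3], max=4
Drop 4: O rot2 at col 5 lands with bottom-row=3; cleared 0 line(s) (total 0); column heights now [0 1 2 1 4 5 5], max=5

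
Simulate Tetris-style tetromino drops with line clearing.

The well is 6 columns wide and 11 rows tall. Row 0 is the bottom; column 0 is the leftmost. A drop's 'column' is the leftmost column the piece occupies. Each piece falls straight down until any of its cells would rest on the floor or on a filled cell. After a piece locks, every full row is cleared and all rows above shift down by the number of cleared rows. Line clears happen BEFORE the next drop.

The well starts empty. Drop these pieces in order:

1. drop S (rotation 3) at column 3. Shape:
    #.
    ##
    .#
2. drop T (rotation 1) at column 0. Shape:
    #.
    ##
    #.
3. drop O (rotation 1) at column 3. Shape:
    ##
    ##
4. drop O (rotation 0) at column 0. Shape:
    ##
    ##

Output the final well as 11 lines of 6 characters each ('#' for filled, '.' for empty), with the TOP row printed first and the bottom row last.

Drop 1: S rot3 at col 3 lands with bottom-row=0; cleared 0 line(s) (total 0); column heights now [0 0 0 3 2 0], max=3
Drop 2: T rot1 at col 0 lands with bottom-row=0; cleared 0 line(s) (total 0); column heights now [3 2 0 3 2 0], max=3
Drop 3: O rot1 at col 3 lands with bottom-row=3; cleared 0 line(s) (total 0); column heights now [3 2 0 5 5 0], max=5
Drop 4: O rot0 at col 0 lands with bottom-row=3; cleared 0 line(s) (total 0); column heights now [5 5 0 5 5 0], max=5

Answer: ......
......
......
......
......
......
##.##.
##.##.
#..#..
##.##.
#...#.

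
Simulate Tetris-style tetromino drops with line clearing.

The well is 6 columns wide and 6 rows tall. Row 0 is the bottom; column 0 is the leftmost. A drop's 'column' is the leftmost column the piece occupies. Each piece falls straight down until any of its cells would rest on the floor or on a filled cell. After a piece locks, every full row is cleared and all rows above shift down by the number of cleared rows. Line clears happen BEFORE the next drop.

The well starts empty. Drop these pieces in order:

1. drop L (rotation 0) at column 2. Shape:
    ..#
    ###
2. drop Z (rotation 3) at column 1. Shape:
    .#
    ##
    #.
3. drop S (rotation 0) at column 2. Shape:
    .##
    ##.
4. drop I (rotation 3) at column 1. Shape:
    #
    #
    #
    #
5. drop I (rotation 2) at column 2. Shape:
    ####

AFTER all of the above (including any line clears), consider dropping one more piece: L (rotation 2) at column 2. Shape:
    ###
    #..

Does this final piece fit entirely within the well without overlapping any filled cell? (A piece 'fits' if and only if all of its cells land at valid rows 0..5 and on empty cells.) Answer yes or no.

Answer: no

Derivation:
Drop 1: L rot0 at col 2 lands with bottom-row=0; cleared 0 line(s) (total 0); column heights now [0 0 1 1 2 0], max=2
Drop 2: Z rot3 at col 1 lands with bottom-row=0; cleared 0 line(s) (total 0); column heights now [0 2 3 1 2 0], max=3
Drop 3: S rot0 at col 2 lands with bottom-row=3; cleared 0 line(s) (total 0); column heights now [0 2 4 5 5 0], max=5
Drop 4: I rot3 at col 1 lands with bottom-row=2; cleared 0 line(s) (total 0); column heights now [0 6 4 5 5 0], max=6
Drop 5: I rot2 at col 2 lands with bottom-row=5; cleared 0 line(s) (total 0); column heights now [0 6 6 6 6 6], max=6
Test piece L rot2 at col 2 (width 3): heights before test = [0 6 6 6 6 6]; fits = False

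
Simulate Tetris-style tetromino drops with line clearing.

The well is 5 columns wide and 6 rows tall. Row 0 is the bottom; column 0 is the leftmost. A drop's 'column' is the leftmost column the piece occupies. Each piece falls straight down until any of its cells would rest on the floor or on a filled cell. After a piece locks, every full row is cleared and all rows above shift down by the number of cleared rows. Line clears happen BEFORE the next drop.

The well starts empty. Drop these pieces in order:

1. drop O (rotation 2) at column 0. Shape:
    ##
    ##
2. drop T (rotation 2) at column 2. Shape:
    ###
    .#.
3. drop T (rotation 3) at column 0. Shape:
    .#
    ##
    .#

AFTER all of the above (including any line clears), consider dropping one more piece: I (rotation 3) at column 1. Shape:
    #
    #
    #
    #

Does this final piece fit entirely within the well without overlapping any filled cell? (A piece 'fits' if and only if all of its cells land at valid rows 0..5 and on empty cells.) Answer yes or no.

Answer: no

Derivation:
Drop 1: O rot2 at col 0 lands with bottom-row=0; cleared 0 line(s) (total 0); column heights now [2 2 0 0 0], max=2
Drop 2: T rot2 at col 2 lands with bottom-row=0; cleared 1 line(s) (total 1); column heights now [1 1 0 1 0], max=1
Drop 3: T rot3 at col 0 lands with bottom-row=1; cleared 0 line(s) (total 1); column heights now [3 4 0 1 0], max=4
Test piece I rot3 at col 1 (width 1): heights before test = [3 4 0 1 0]; fits = False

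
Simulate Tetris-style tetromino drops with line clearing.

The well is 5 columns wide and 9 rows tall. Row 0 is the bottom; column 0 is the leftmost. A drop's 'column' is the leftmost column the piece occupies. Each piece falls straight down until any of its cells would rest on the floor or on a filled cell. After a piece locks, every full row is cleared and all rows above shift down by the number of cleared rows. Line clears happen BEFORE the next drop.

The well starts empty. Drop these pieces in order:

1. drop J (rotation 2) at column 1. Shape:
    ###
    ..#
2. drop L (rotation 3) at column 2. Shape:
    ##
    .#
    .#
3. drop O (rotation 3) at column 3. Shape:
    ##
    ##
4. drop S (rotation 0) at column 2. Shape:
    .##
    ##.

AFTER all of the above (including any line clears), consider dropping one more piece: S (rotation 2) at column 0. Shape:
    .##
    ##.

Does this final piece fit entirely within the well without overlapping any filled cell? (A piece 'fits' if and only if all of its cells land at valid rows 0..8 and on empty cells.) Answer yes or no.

Drop 1: J rot2 at col 1 lands with bottom-row=0; cleared 0 line(s) (total 0); column heights now [0 2 2 2 0], max=2
Drop 2: L rot3 at col 2 lands with bottom-row=2; cleared 0 line(s) (total 0); column heights now [0 2 5 5 0], max=5
Drop 3: O rot3 at col 3 lands with bottom-row=5; cleared 0 line(s) (total 0); column heights now [0 2 5 7 7], max=7
Drop 4: S rot0 at col 2 lands with bottom-row=7; cleared 0 line(s) (total 0); column heights now [0 2 8 9 9], max=9
Test piece S rot2 at col 0 (width 3): heights before test = [0 2 8 9 9]; fits = True

Answer: yes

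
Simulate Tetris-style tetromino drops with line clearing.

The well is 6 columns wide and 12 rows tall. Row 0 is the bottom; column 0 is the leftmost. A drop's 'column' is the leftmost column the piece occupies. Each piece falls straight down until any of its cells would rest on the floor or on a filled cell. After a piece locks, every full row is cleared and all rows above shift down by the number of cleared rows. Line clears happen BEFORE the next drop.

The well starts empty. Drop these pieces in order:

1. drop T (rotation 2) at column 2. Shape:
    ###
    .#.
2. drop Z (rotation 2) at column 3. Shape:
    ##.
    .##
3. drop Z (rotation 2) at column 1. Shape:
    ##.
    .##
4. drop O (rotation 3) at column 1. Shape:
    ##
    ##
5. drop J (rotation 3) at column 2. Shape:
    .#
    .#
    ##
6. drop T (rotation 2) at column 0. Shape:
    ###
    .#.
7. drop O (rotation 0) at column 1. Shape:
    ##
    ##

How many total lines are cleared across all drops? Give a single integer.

Drop 1: T rot2 at col 2 lands with bottom-row=0; cleared 0 line(s) (total 0); column heights now [0 0 2 2 2 0], max=2
Drop 2: Z rot2 at col 3 lands with bottom-row=2; cleared 0 line(s) (total 0); column heights now [0 0 2 4 4 3], max=4
Drop 3: Z rot2 at col 1 lands with bottom-row=4; cleared 0 line(s) (total 0); column heights now [0 6 6 5 4 3], max=6
Drop 4: O rot3 at col 1 lands with bottom-row=6; cleared 0 line(s) (total 0); column heights now [0 8 8 5 4 3], max=8
Drop 5: J rot3 at col 2 lands with bottom-row=8; cleared 0 line(s) (total 0); column heights now [0 8 9 11 4 3], max=11
Drop 6: T rot2 at col 0 lands with bottom-row=8; cleared 0 line(s) (total 0); column heights now [10 10 10 11 4 3], max=11
Drop 7: O rot0 at col 1 lands with bottom-row=10; cleared 0 line(s) (total 0); column heights now [10 12 12 11 4 3], max=12

Answer: 0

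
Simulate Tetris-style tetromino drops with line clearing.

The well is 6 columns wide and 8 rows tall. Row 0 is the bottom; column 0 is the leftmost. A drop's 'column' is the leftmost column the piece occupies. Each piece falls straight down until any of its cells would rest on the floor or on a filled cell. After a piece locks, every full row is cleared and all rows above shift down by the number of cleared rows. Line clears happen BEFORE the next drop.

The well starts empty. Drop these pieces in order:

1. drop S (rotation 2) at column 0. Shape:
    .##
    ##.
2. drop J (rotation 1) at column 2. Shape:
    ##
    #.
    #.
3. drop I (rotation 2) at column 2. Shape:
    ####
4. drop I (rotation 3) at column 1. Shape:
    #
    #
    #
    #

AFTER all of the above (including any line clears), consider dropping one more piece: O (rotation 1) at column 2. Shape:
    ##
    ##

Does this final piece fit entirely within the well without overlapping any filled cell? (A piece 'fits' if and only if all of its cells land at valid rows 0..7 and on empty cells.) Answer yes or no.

Drop 1: S rot2 at col 0 lands with bottom-row=0; cleared 0 line(s) (total 0); column heights now [1 2 2 0 0 0], max=2
Drop 2: J rot1 at col 2 lands with bottom-row=2; cleared 0 line(s) (total 0); column heights now [1 2 5 5 0 0], max=5
Drop 3: I rot2 at col 2 lands with bottom-row=5; cleared 0 line(s) (total 0); column heights now [1 2 6 6 6 6], max=6
Drop 4: I rot3 at col 1 lands with bottom-row=2; cleared 0 line(s) (total 0); column heights now [1 6 6 6 6 6], max=6
Test piece O rot1 at col 2 (width 2): heights before test = [1 6 6 6 6 6]; fits = True

Answer: yes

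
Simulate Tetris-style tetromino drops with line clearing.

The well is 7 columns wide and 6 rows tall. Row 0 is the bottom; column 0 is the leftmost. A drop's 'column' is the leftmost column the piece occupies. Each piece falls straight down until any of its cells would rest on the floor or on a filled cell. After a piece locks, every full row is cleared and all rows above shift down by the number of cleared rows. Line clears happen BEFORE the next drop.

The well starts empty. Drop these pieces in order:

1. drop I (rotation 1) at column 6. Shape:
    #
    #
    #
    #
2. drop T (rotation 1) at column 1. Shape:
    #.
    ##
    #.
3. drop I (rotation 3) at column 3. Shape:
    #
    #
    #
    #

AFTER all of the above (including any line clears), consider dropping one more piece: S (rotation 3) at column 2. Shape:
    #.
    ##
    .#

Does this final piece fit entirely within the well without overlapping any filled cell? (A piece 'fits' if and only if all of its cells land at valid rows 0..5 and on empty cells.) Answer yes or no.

Drop 1: I rot1 at col 6 lands with bottom-row=0; cleared 0 line(s) (total 0); column heights now [0 0 0 0 0 0 4], max=4
Drop 2: T rot1 at col 1 lands with bottom-row=0; cleared 0 line(s) (total 0); column heights now [0 3 2 0 0 0 4], max=4
Drop 3: I rot3 at col 3 lands with bottom-row=0; cleared 0 line(s) (total 0); column heights now [0 3 2 4 0 0 4], max=4
Test piece S rot3 at col 2 (width 2): heights before test = [0 3 2 4 0 0 4]; fits = False

Answer: no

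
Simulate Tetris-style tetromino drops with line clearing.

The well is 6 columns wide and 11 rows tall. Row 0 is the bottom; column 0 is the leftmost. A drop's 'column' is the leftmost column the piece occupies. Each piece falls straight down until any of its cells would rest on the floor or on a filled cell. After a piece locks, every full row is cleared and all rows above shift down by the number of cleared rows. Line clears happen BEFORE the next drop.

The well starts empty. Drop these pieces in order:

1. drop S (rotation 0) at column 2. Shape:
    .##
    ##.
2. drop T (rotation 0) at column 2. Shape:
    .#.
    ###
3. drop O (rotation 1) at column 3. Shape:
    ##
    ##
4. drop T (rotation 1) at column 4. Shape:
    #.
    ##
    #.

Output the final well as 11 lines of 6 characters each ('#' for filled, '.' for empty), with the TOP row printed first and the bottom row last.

Answer: ......
......
....#.
....##
....#.
...##.
...##.
...#..
..###.
...##.
..##..

Derivation:
Drop 1: S rot0 at col 2 lands with bottom-row=0; cleared 0 line(s) (total 0); column heights now [0 0 1 2 2 0], max=2
Drop 2: T rot0 at col 2 lands with bottom-row=2; cleared 0 line(s) (total 0); column heights now [0 0 3 4 3 0], max=4
Drop 3: O rot1 at col 3 lands with bottom-row=4; cleared 0 line(s) (total 0); column heights now [0 0 3 6 6 0], max=6
Drop 4: T rot1 at col 4 lands with bottom-row=6; cleared 0 line(s) (total 0); column heights now [0 0 3 6 9 8], max=9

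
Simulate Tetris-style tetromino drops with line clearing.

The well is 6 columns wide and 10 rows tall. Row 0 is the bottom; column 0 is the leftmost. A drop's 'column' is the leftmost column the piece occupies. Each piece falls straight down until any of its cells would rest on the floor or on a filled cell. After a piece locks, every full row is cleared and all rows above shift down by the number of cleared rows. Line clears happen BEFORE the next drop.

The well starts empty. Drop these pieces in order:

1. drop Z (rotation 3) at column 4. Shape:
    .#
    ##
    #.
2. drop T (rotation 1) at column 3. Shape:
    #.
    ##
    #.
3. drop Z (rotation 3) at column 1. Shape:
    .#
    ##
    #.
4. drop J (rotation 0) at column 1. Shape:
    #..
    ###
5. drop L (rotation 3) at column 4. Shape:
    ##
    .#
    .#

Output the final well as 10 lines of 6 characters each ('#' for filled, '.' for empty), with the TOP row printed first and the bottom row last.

Drop 1: Z rot3 at col 4 lands with bottom-row=0; cleared 0 line(s) (total 0); column heights now [0 0 0 0 2 3], max=3
Drop 2: T rot1 at col 3 lands with bottom-row=1; cleared 0 line(s) (total 0); column heights now [0 0 0 4 3 3], max=4
Drop 3: Z rot3 at col 1 lands with bottom-row=0; cleared 0 line(s) (total 0); column heights now [0 2 3 4 3 3], max=4
Drop 4: J rot0 at col 1 lands with bottom-row=4; cleared 0 line(s) (total 0); column heights now [0 6 5 5 3 3], max=6
Drop 5: L rot3 at col 4 lands with bottom-row=3; cleared 0 line(s) (total 0); column heights now [0 6 5 5 6 6], max=6

Answer: ......
......
......
......
.#..##
.###.#
...#.#
..####
.#####
.#..#.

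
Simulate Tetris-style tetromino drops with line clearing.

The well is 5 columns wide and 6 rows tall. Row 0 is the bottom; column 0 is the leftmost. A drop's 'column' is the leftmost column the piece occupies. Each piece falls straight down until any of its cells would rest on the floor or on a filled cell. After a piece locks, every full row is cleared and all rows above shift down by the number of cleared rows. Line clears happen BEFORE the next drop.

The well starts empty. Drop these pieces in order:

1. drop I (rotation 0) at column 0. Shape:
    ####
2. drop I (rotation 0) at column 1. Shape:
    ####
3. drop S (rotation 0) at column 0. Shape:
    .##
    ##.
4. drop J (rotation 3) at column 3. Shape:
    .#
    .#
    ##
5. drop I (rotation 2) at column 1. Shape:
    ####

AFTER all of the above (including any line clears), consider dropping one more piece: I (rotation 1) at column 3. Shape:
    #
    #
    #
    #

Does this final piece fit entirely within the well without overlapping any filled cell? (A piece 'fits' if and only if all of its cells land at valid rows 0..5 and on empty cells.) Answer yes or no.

Drop 1: I rot0 at col 0 lands with bottom-row=0; cleared 0 line(s) (total 0); column heights now [1 1 1 1 0], max=1
Drop 2: I rot0 at col 1 lands with bottom-row=1; cleared 0 line(s) (total 0); column heights now [1 2 2 2 2], max=2
Drop 3: S rot0 at col 0 lands with bottom-row=2; cleared 0 line(s) (total 0); column heights now [3 4 4 2 2], max=4
Drop 4: J rot3 at col 3 lands with bottom-row=2; cleared 0 line(s) (total 0); column heights now [3 4 4 3 5], max=5
Drop 5: I rot2 at col 1 lands with bottom-row=5; cleared 0 line(s) (total 0); column heights now [3 6 6 6 6], max=6
Test piece I rot1 at col 3 (width 1): heights before test = [3 6 6 6 6]; fits = False

Answer: no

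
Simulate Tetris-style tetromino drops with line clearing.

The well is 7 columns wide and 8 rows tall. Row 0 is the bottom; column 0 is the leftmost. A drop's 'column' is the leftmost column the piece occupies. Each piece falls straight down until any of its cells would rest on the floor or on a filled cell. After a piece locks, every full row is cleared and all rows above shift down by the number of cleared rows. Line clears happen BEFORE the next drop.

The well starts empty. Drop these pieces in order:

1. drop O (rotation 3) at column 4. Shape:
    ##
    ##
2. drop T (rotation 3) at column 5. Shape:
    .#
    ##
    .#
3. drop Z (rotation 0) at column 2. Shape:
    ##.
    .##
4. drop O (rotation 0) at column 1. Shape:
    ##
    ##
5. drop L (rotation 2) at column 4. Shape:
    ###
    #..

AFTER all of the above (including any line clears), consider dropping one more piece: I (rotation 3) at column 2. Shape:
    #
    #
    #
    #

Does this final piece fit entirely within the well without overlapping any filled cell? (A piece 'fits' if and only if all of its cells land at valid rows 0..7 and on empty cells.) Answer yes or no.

Drop 1: O rot3 at col 4 lands with bottom-row=0; cleared 0 line(s) (total 0); column heights now [0 0 0 0 2 2 0], max=2
Drop 2: T rot3 at col 5 lands with bottom-row=1; cleared 0 line(s) (total 0); column heights now [0 0 0 0 2 3 4], max=4
Drop 3: Z rot0 at col 2 lands with bottom-row=2; cleared 0 line(s) (total 0); column heights now [0 0 4 4 3 3 4], max=4
Drop 4: O rot0 at col 1 lands with bottom-row=4; cleared 0 line(s) (total 0); column heights now [0 6 6 4 3 3 4], max=6
Drop 5: L rot2 at col 4 lands with bottom-row=3; cleared 0 line(s) (total 0); column heights now [0 6 6 4 5 5 5], max=6
Test piece I rot3 at col 2 (width 1): heights before test = [0 6 6 4 5 5 5]; fits = False

Answer: no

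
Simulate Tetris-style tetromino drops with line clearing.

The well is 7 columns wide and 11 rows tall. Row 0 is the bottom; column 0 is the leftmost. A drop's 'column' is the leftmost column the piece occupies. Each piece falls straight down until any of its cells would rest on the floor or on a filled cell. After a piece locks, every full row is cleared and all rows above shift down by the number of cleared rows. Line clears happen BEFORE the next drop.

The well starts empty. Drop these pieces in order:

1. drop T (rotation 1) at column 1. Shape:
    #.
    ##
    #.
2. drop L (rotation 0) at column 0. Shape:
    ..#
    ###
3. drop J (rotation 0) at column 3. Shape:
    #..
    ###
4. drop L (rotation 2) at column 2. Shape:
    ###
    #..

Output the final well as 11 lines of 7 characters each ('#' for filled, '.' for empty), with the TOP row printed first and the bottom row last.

Answer: .......
.......
.......
.......
..###..
..#....
..#....
###....
.#.....
.###...
.#.###.

Derivation:
Drop 1: T rot1 at col 1 lands with bottom-row=0; cleared 0 line(s) (total 0); column heights now [0 3 2 0 0 0 0], max=3
Drop 2: L rot0 at col 0 lands with bottom-row=3; cleared 0 line(s) (total 0); column heights now [4 4 5 0 0 0 0], max=5
Drop 3: J rot0 at col 3 lands with bottom-row=0; cleared 0 line(s) (total 0); column heights now [4 4 5 2 1 1 0], max=5
Drop 4: L rot2 at col 2 lands with bottom-row=5; cleared 0 line(s) (total 0); column heights now [4 4 7 7 7 1 0], max=7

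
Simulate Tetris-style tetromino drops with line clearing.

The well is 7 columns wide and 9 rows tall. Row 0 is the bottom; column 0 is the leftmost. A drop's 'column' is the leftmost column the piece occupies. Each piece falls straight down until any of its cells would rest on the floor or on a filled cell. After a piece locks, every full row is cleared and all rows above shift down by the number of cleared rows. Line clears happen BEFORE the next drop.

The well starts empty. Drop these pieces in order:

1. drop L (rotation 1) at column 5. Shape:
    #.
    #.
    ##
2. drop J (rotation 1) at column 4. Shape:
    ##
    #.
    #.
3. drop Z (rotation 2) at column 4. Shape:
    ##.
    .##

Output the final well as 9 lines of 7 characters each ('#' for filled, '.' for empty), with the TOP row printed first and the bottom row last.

Drop 1: L rot1 at col 5 lands with bottom-row=0; cleared 0 line(s) (total 0); column heights now [0 0 0 0 0 3 1], max=3
Drop 2: J rot1 at col 4 lands with bottom-row=1; cleared 0 line(s) (total 0); column heights now [0 0 0 0 4 4 1], max=4
Drop 3: Z rot2 at col 4 lands with bottom-row=4; cleared 0 line(s) (total 0); column heights now [0 0 0 0 6 6 5], max=6

Answer: .......
.......
.......
....##.
.....##
....##.
....##.
....##.
.....##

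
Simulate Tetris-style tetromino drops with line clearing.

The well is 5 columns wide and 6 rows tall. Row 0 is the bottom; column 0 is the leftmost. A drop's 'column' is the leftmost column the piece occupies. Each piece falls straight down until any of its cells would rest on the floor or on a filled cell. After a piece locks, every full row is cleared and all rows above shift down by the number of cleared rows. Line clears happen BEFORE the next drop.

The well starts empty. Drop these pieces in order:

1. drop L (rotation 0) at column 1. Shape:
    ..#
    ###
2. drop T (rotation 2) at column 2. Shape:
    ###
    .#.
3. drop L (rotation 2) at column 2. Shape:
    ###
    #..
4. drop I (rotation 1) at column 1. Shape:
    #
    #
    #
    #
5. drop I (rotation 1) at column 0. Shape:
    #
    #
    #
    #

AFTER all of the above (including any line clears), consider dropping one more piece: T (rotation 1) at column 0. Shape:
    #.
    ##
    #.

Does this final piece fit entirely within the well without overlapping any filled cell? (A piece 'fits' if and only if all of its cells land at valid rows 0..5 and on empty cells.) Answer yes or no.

Answer: yes

Derivation:
Drop 1: L rot0 at col 1 lands with bottom-row=0; cleared 0 line(s) (total 0); column heights now [0 1 1 2 0], max=2
Drop 2: T rot2 at col 2 lands with bottom-row=2; cleared 0 line(s) (total 0); column heights now [0 1 4 4 4], max=4
Drop 3: L rot2 at col 2 lands with bottom-row=4; cleared 0 line(s) (total 0); column heights now [0 1 6 6 6], max=6
Drop 4: I rot1 at col 1 lands with bottom-row=1; cleared 0 line(s) (total 0); column heights now [0 5 6 6 6], max=6
Drop 5: I rot1 at col 0 lands with bottom-row=0; cleared 1 line(s) (total 1); column heights now [3 4 5 5 5], max=5
Test piece T rot1 at col 0 (width 2): heights before test = [3 4 5 5 5]; fits = True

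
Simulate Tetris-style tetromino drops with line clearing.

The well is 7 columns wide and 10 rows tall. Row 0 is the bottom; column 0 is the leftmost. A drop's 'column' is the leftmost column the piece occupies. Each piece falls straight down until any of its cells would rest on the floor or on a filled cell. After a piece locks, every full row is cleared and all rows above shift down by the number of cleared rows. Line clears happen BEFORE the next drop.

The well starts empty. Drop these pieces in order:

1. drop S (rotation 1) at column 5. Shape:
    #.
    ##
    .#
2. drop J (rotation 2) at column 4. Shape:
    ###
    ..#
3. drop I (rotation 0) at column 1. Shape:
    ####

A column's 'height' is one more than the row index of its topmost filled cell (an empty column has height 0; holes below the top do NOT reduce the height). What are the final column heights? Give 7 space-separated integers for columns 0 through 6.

Answer: 0 5 5 5 5 4 4

Derivation:
Drop 1: S rot1 at col 5 lands with bottom-row=0; cleared 0 line(s) (total 0); column heights now [0 0 0 0 0 3 2], max=3
Drop 2: J rot2 at col 4 lands with bottom-row=2; cleared 0 line(s) (total 0); column heights now [0 0 0 0 4 4 4], max=4
Drop 3: I rot0 at col 1 lands with bottom-row=4; cleared 0 line(s) (total 0); column heights now [0 5 5 5 5 4 4], max=5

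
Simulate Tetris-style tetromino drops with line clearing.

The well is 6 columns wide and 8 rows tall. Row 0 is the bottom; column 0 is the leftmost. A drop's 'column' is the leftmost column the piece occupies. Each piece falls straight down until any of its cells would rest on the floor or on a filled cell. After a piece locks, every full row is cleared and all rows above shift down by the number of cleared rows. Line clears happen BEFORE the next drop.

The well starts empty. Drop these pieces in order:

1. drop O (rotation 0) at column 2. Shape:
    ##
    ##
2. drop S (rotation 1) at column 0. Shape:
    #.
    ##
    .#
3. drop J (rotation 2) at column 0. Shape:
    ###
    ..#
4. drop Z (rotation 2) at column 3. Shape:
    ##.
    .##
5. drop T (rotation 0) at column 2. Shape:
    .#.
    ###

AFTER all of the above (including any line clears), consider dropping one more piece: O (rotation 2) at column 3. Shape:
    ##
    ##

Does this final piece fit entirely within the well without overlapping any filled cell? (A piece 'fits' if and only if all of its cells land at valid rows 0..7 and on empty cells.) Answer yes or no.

Answer: yes

Derivation:
Drop 1: O rot0 at col 2 lands with bottom-row=0; cleared 0 line(s) (total 0); column heights now [0 0 2 2 0 0], max=2
Drop 2: S rot1 at col 0 lands with bottom-row=0; cleared 0 line(s) (total 0); column heights now [3 2 2 2 0 0], max=3
Drop 3: J rot2 at col 0 lands with bottom-row=2; cleared 0 line(s) (total 0); column heights now [4 4 4 2 0 0], max=4
Drop 4: Z rot2 at col 3 lands with bottom-row=1; cleared 1 line(s) (total 1); column heights now [3 3 3 2 2 0], max=3
Drop 5: T rot0 at col 2 lands with bottom-row=3; cleared 0 line(s) (total 1); column heights now [3 3 4 5 4 0], max=5
Test piece O rot2 at col 3 (width 2): heights before test = [3 3 4 5 4 0]; fits = True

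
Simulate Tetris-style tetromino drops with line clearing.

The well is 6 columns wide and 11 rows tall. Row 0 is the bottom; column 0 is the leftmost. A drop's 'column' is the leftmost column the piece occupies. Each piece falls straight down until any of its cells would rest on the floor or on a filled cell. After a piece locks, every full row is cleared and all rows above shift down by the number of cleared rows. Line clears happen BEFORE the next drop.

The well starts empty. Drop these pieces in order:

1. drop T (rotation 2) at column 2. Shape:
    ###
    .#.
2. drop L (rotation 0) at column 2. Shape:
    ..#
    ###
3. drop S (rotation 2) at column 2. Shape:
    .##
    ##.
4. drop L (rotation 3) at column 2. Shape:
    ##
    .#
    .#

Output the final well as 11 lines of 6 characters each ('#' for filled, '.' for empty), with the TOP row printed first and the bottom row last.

Drop 1: T rot2 at col 2 lands with bottom-row=0; cleared 0 line(s) (total 0); column heights now [0 0 2 2 2 0], max=2
Drop 2: L rot0 at col 2 lands with bottom-row=2; cleared 0 line(s) (total 0); column heights now [0 0 3 3 4 0], max=4
Drop 3: S rot2 at col 2 lands with bottom-row=3; cleared 0 line(s) (total 0); column heights now [0 0 4 5 5 0], max=5
Drop 4: L rot3 at col 2 lands with bottom-row=5; cleared 0 line(s) (total 0); column heights now [0 0 8 8 5 0], max=8

Answer: ......
......
......
..##..
...#..
...#..
...##.
..###.
..###.
..###.
...#..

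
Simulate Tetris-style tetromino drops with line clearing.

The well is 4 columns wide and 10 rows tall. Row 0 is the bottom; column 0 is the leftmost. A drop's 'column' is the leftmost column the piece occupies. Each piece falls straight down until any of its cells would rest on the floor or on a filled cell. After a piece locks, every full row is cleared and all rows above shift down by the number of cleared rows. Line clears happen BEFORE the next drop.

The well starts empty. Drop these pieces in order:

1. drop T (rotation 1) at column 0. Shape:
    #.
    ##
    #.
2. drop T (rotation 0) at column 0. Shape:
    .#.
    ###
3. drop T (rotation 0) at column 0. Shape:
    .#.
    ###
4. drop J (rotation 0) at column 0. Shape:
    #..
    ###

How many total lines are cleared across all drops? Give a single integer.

Answer: 0

Derivation:
Drop 1: T rot1 at col 0 lands with bottom-row=0; cleared 0 line(s) (total 0); column heights now [3 2 0 0], max=3
Drop 2: T rot0 at col 0 lands with bottom-row=3; cleared 0 line(s) (total 0); column heights now [4 5 4 0], max=5
Drop 3: T rot0 at col 0 lands with bottom-row=5; cleared 0 line(s) (total 0); column heights now [6 7 6 0], max=7
Drop 4: J rot0 at col 0 lands with bottom-row=7; cleared 0 line(s) (total 0); column heights now [9 8 8 0], max=9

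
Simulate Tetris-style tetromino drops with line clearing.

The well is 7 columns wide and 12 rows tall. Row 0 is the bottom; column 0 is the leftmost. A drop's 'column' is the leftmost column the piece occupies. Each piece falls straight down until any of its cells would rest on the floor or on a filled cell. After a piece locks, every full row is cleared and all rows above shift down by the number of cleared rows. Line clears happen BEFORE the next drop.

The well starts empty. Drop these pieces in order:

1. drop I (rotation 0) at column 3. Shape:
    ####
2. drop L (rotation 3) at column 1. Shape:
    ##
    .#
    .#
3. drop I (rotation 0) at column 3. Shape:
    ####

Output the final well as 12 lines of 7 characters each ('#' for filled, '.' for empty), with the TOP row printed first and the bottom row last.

Drop 1: I rot0 at col 3 lands with bottom-row=0; cleared 0 line(s) (total 0); column heights now [0 0 0 1 1 1 1], max=1
Drop 2: L rot3 at col 1 lands with bottom-row=0; cleared 0 line(s) (total 0); column heights now [0 3 3 1 1 1 1], max=3
Drop 3: I rot0 at col 3 lands with bottom-row=1; cleared 0 line(s) (total 0); column heights now [0 3 3 2 2 2 2], max=3

Answer: .......
.......
.......
.......
.......
.......
.......
.......
.......
.##....
..#####
..#####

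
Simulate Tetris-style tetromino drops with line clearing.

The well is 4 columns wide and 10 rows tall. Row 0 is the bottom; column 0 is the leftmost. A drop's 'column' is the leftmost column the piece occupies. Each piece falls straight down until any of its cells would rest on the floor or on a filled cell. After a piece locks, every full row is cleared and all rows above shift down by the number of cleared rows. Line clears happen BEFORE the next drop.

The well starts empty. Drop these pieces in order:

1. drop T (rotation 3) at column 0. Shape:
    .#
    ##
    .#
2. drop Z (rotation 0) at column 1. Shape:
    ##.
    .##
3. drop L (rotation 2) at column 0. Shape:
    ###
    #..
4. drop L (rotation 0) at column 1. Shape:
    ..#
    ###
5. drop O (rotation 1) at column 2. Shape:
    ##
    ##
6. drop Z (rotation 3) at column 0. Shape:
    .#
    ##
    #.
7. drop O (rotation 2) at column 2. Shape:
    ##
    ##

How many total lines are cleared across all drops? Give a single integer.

Drop 1: T rot3 at col 0 lands with bottom-row=0; cleared 0 line(s) (total 0); column heights now [2 3 0 0], max=3
Drop 2: Z rot0 at col 1 lands with bottom-row=2; cleared 0 line(s) (total 0); column heights now [2 4 4 3], max=4
Drop 3: L rot2 at col 0 lands with bottom-row=3; cleared 0 line(s) (total 0); column heights now [5 5 5 3], max=5
Drop 4: L rot0 at col 1 lands with bottom-row=5; cleared 0 line(s) (total 0); column heights now [5 6 6 7], max=7
Drop 5: O rot1 at col 2 lands with bottom-row=7; cleared 0 line(s) (total 0); column heights now [5 6 9 9], max=9
Drop 6: Z rot3 at col 0 lands with bottom-row=5; cleared 1 line(s) (total 1); column heights now [6 7 8 8], max=8
Drop 7: O rot2 at col 2 lands with bottom-row=8; cleared 0 line(s) (total 1); column heights now [6 7 10 10], max=10

Answer: 1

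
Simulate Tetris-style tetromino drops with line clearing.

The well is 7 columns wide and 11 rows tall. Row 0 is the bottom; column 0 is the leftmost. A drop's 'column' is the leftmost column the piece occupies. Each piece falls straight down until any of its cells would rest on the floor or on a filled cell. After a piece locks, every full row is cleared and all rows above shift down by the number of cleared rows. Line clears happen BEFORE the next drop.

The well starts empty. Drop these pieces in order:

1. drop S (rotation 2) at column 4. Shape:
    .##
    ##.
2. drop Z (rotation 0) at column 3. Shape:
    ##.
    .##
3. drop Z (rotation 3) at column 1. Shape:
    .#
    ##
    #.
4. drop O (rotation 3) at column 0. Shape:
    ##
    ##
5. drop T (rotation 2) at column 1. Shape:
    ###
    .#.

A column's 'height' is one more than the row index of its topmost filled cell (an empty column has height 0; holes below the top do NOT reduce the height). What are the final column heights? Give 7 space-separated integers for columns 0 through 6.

Answer: 4 5 5 5 4 3 2

Derivation:
Drop 1: S rot2 at col 4 lands with bottom-row=0; cleared 0 line(s) (total 0); column heights now [0 0 0 0 1 2 2], max=2
Drop 2: Z rot0 at col 3 lands with bottom-row=2; cleared 0 line(s) (total 0); column heights now [0 0 0 4 4 3 2], max=4
Drop 3: Z rot3 at col 1 lands with bottom-row=0; cleared 0 line(s) (total 0); column heights now [0 2 3 4 4 3 2], max=4
Drop 4: O rot3 at col 0 lands with bottom-row=2; cleared 0 line(s) (total 0); column heights now [4 4 3 4 4 3 2], max=4
Drop 5: T rot2 at col 1 lands with bottom-row=3; cleared 0 line(s) (total 0); column heights now [4 5 5 5 4 3 2], max=5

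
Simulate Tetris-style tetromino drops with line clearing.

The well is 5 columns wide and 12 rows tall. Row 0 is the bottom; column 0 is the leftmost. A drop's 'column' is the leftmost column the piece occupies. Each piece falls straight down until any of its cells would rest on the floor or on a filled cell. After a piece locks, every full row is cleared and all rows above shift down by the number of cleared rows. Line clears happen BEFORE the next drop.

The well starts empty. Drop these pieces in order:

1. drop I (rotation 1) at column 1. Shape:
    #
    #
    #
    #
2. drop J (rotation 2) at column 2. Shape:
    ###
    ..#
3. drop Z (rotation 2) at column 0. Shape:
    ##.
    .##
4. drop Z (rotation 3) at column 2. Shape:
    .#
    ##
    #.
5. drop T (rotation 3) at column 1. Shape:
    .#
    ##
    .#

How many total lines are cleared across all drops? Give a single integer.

Answer: 0

Derivation:
Drop 1: I rot1 at col 1 lands with bottom-row=0; cleared 0 line(s) (total 0); column heights now [0 4 0 0 0], max=4
Drop 2: J rot2 at col 2 lands with bottom-row=0; cleared 0 line(s) (total 0); column heights now [0 4 2 2 2], max=4
Drop 3: Z rot2 at col 0 lands with bottom-row=4; cleared 0 line(s) (total 0); column heights now [6 6 5 2 2], max=6
Drop 4: Z rot3 at col 2 lands with bottom-row=5; cleared 0 line(s) (total 0); column heights now [6 6 7 8 2], max=8
Drop 5: T rot3 at col 1 lands with bottom-row=7; cleared 0 line(s) (total 0); column heights now [6 9 10 8 2], max=10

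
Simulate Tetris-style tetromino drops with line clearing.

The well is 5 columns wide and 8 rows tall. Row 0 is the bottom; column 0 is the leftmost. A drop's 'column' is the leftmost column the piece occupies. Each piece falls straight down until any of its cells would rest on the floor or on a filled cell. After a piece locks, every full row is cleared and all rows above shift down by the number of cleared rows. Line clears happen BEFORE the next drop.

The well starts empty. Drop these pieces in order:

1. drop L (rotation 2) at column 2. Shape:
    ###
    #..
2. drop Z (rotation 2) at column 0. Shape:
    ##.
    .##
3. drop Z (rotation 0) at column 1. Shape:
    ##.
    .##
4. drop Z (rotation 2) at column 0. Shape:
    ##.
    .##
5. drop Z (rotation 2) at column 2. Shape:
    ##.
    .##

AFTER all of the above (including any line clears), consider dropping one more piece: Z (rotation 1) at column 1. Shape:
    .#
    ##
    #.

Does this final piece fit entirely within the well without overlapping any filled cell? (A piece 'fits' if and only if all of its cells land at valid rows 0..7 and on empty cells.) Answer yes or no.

Answer: no

Derivation:
Drop 1: L rot2 at col 2 lands with bottom-row=0; cleared 0 line(s) (total 0); column heights now [0 0 2 2 2], max=2
Drop 2: Z rot2 at col 0 lands with bottom-row=2; cleared 0 line(s) (total 0); column heights now [4 4 3 2 2], max=4
Drop 3: Z rot0 at col 1 lands with bottom-row=3; cleared 0 line(s) (total 0); column heights now [4 5 5 4 2], max=5
Drop 4: Z rot2 at col 0 lands with bottom-row=5; cleared 0 line(s) (total 0); column heights now [7 7 6 4 2], max=7
Drop 5: Z rot2 at col 2 lands with bottom-row=5; cleared 0 line(s) (total 0); column heights now [7 7 7 7 6], max=7
Test piece Z rot1 at col 1 (width 2): heights before test = [7 7 7 7 6]; fits = False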